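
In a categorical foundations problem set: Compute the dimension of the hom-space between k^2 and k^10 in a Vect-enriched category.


In Vect-enriched categories, Hom(k^n, k^m) is the space of m x n matrices.
dim(Hom(k^2, k^10)) = 10 * 2 = 20

20


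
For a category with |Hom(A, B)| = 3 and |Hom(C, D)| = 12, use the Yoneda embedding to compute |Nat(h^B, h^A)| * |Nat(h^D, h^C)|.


By the Yoneda lemma, Nat(h^B, h^A) is isomorphic to Hom(A, B),
so |Nat(h^B, h^A)| = |Hom(A, B)| and |Nat(h^D, h^C)| = |Hom(C, D)|.
|Hom(A, B)| = 3, |Hom(C, D)| = 12.
|Nat(h^B, h^A) x Nat(h^D, h^C)| = 3 * 12 = 36

36


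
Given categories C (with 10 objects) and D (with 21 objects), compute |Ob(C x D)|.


The product category C x D has objects that are pairs (c, d).
Number of pairs = |Ob(C)| * |Ob(D)| = 10 * 21 = 210

210


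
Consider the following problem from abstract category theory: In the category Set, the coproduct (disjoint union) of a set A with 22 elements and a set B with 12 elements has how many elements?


In Set, the coproduct A + B is the disjoint union.
|A + B| = |A| + |B| = 22 + 12 = 34

34


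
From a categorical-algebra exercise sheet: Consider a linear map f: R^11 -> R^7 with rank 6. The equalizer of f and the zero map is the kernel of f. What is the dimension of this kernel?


The equalizer of f and the zero map is ker(f).
By the rank-nullity theorem: dim(ker(f)) = dim(domain) - rank(f).
dim(ker(f)) = 11 - 6 = 5

5


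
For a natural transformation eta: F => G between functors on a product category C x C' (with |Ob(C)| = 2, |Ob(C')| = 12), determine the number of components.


A natural transformation eta: F => G assigns one component morphism per
object of the domain category.
The domain is the product category C x C', so
|Ob(C x C')| = |Ob(C)| * |Ob(C')| = 2 * 12 = 24.
Therefore eta has 24 component morphisms.

24


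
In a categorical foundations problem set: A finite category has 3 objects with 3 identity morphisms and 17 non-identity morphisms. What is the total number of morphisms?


Each object has an identity morphism, giving 3 identities.
Adding the 17 non-identity morphisms:
Total = 3 + 17 = 20

20


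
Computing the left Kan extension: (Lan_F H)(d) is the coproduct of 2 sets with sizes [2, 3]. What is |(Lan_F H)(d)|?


Pointwise, the left Kan extension (Lan_F H)(d) is the colimit, indexed
by the comma category (F downarrow d), of H composed with the
projection (F downarrow d) -> C. Here that colimit is given
as a coproduct (disjoint union) of sets, so its cardinality is the
sum of the sizes of the summands.
Coproduct of sets with sizes: 2 + 3
= 5

5


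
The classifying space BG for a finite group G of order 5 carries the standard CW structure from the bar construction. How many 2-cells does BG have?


In the bar-construction CW model of BG, the n-cells are indexed by
n-tuples [g_1|...|g_n] of non-identity elements of G (degenerate
simplices with some g_i = e do not contribute cells), so there are
(|G| - 1)^n n-cells.
For dim = 2 with |G| = 5:
cells = (5 - 1)^2 = 4^2 = 16

16


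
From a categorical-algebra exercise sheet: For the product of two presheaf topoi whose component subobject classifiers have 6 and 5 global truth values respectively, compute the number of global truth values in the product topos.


In a product of presheaf topoi E_1 x E_2, the subobject classifier
is Omega = Omega_1 x Omega_2 (componentwise), so
|Omega(top)| = |Omega_1(top_1)| * |Omega_2(top_2)|.
= 6 * 5 = 30.

30


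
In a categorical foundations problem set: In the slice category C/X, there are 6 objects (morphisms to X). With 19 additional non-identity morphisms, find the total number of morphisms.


In the slice category C/X, objects are morphisms to X.
Identity morphisms: 6 (one per object of C/X).
Non-identity morphisms: 19.
Total = 6 + 19 = 25

25


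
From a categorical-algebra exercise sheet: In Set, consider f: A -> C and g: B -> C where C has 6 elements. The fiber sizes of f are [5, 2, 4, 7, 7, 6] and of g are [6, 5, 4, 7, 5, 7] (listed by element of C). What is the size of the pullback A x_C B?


The pullback A x_C B consists of pairs (a, b) with f(a) = g(b).
For each element c in C, the fiber product has |f^-1(c)| * |g^-1(c)| elements.
Summing over C: 5 * 6 + 2 * 5 + 4 * 4 + 7 * 7 + 7 * 5 + 6 * 7
= 30 + 10 + 16 + 49 + 35 + 42 = 182

182


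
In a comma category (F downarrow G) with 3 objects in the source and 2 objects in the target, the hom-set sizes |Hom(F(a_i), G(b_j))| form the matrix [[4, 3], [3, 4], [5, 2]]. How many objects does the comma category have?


Objects of (F downarrow G) are triples (a, b, h: F(a)->G(b)).
The count equals the sum of all entries in the hom-matrix.
sum(row 0) = 7
sum(row 1) = 7
sum(row 2) = 7
Grand total = 21

21


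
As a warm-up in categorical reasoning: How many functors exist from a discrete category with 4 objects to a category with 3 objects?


A functor from a discrete category C to D is determined by
where each object maps. Each of the 4 objects of C can map
to any of the 3 objects of D independently.
Number of functors = 3^4 = 81

81


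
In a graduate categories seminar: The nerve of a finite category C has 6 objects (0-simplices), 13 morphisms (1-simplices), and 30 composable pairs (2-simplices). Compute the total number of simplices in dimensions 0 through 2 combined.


The 2-skeleton of the nerve N(C) consists of simplices in dimensions 0, 1, 2:
  |N(C)_0| = 6 (objects)
  |N(C)_1| = 13 (morphisms)
  |N(C)_2| = 30 (composable pairs)
Total = 6 + 13 + 30 = 49

49


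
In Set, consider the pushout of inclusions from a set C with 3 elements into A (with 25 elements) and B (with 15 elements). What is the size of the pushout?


The pushout A +_C B identifies the images of C in A and B.
|A +_C B| = |A| + |B| - |C| (for injections).
= 25 + 15 - 3 = 37

37


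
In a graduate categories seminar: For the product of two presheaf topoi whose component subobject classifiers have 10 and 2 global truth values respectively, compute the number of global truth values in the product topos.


In a product of presheaf topoi E_1 x E_2, the subobject classifier
is Omega = Omega_1 x Omega_2 (componentwise), so
|Omega(top)| = |Omega_1(top_1)| * |Omega_2(top_2)|.
= 10 * 2 = 20.

20


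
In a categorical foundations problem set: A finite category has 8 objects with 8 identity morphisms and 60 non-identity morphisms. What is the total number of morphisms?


Each object has an identity morphism, giving 8 identities.
Adding the 60 non-identity morphisms:
Total = 8 + 60 = 68

68


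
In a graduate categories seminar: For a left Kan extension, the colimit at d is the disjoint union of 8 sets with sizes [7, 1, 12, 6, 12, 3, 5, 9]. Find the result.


Pointwise, the left Kan extension (Lan_F H)(d) is the colimit, indexed
by the comma category (F downarrow d), of H composed with the
projection (F downarrow d) -> C. Here that colimit is given
as a coproduct (disjoint union) of sets, so its cardinality is the
sum of the sizes of the summands.
Coproduct of sets with sizes: 7 + 1 + 12 + 6 + 12 + 3 + 5 + 9
= 55

55


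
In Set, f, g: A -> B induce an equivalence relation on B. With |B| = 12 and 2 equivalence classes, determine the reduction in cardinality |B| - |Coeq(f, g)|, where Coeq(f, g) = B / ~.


The coequalizer Coeq(f, g) = B / ~ has one element per equivalence class.
|B| = 12, |Coeq(f, g)| = 2.
|B| - |Coeq(f, g)| = 12 - 2 = 10.

10


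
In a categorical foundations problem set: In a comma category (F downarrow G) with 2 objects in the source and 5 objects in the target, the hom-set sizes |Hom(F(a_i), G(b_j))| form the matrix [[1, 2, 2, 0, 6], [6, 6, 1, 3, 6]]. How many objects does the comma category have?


Objects of (F downarrow G) are triples (a, b, h: F(a)->G(b)).
The count equals the sum of all entries in the hom-matrix.
sum(row 0) = 11
sum(row 1) = 22
Grand total = 33

33


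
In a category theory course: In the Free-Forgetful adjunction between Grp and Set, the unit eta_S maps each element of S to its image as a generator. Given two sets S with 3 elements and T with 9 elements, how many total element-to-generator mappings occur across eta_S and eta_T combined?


The unit eta_X: X -> U(F(X)) of the Free-Forgetful adjunction
maps each element of X to a generator of F(X). For X = S + T (disjoint
union in Set), |S + T| = |S| + |T|.
Total mappings = 3 + 9 = 12.

12


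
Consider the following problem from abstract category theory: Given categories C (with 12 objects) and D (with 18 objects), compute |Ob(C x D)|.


The product category C x D has objects that are pairs (c, d).
Number of pairs = |Ob(C)| * |Ob(D)| = 12 * 18 = 216

216


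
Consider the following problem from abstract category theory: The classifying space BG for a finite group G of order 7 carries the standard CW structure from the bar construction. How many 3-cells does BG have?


In the bar-construction CW model of BG, the n-cells are indexed by
n-tuples [g_1|...|g_n] of non-identity elements of G (degenerate
simplices with some g_i = e do not contribute cells), so there are
(|G| - 1)^n n-cells.
For dim = 3 with |G| = 7:
cells = (7 - 1)^3 = 6^3 = 216

216


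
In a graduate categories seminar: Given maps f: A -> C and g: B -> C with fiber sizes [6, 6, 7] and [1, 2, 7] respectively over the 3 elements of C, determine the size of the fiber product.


The pullback A x_C B consists of pairs (a, b) with f(a) = g(b).
For each element c in C, the fiber product has |f^-1(c)| * |g^-1(c)| elements.
Summing over C: 6 * 1 + 6 * 2 + 7 * 7
= 6 + 12 + 49 = 67

67


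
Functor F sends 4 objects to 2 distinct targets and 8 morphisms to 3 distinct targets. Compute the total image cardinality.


The image of F consists of distinct objects and distinct morphisms.
|Im(F)| on objects = 2
|Im(F)| on morphisms = 3
Total image cardinality = 2 + 3 = 5

5


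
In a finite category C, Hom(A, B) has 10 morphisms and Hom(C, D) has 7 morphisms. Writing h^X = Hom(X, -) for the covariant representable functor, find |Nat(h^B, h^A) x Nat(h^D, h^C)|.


By the Yoneda lemma, Nat(h^B, h^A) is isomorphic to Hom(A, B),
so |Nat(h^B, h^A)| = |Hom(A, B)| and |Nat(h^D, h^C)| = |Hom(C, D)|.
|Hom(A, B)| = 10, |Hom(C, D)| = 7.
|Nat(h^B, h^A) x Nat(h^D, h^C)| = 10 * 7 = 70

70


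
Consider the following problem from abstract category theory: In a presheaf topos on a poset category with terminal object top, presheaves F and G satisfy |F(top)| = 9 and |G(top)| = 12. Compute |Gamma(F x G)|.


Global sections of a presheaf on a poset with terminal top satisfy
Gamma(H) ~ H(top). Presheaves admit pointwise products, so
(F x G)(top) = F(top) x G(top) (Cartesian product).
|Gamma(F x G)| = |F(top)| * |G(top)| = 9 * 12 = 108.

108


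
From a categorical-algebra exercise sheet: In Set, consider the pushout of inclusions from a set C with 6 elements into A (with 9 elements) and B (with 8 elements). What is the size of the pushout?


The pushout A +_C B identifies the images of C in A and B.
|A +_C B| = |A| + |B| - |C| (for injections).
= 9 + 8 - 6 = 11

11


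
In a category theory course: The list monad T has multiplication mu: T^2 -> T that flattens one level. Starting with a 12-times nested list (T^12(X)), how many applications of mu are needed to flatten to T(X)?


Each application of mu: T^2 -> T removes one layer of nesting.
Starting at depth 12 (i.e., T^12(X)), we need to reach T(X).
Number of mu applications = 12 - 1 = 11

11


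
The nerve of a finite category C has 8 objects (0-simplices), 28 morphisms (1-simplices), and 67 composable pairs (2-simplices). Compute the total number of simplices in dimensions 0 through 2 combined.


The 2-skeleton of the nerve N(C) consists of simplices in dimensions 0, 1, 2:
  |N(C)_0| = 8 (objects)
  |N(C)_1| = 28 (morphisms)
  |N(C)_2| = 67 (composable pairs)
Total = 8 + 28 + 67 = 103

103


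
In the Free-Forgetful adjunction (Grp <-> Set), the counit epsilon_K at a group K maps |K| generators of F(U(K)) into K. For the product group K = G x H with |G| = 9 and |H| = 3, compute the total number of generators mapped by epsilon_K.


The counit epsilon_K: F(U(K)) -> K of the Free-Forgetful adjunction
maps |K| generators of F(U(K)) into K. For K = G x H (the product group),
|G x H| = |G| * |H|.
Total generators mapped = 9 * 3 = 27.

27


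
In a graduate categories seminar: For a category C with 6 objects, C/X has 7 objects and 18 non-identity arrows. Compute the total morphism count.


In the slice category C/X, objects are morphisms to X.
Identity morphisms: 7 (one per object of C/X).
Non-identity morphisms: 18.
Total = 7 + 18 = 25

25


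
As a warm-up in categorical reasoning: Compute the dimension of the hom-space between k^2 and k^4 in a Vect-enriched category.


In Vect-enriched categories, Hom(k^n, k^m) is the space of m x n matrices.
dim(Hom(k^2, k^4)) = 4 * 2 = 8

8


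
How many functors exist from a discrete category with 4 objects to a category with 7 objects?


A functor from a discrete category C to D is determined by
where each object maps. Each of the 4 objects of C can map
to any of the 7 objects of D independently.
Number of functors = 7^4 = 2401

2401


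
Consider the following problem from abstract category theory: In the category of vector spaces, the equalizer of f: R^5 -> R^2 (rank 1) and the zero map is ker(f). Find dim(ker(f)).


The equalizer of f and the zero map is ker(f).
By the rank-nullity theorem: dim(ker(f)) = dim(domain) - rank(f).
dim(ker(f)) = 5 - 1 = 4

4


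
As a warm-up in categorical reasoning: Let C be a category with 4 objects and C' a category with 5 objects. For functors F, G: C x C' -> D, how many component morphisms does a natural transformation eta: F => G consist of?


A natural transformation eta: F => G assigns one component morphism per
object of the domain category.
The domain is the product category C x C', so
|Ob(C x C')| = |Ob(C)| * |Ob(C')| = 4 * 5 = 20.
Therefore eta has 20 component morphisms.

20


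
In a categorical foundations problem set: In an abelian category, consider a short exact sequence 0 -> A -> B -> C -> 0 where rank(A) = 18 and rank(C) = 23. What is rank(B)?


For a short exact sequence 0 -> A -> B -> C -> 0,
rank is additive: rank(B) = rank(A) + rank(C).
rank(B) = 18 + 23 = 41

41


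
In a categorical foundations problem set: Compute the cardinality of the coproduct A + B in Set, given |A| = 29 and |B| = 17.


In Set, the coproduct A + B is the disjoint union.
|A + B| = |A| + |B| = 29 + 17 = 46

46


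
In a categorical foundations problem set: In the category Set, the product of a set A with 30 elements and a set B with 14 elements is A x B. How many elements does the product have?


In Set, the product A x B is the Cartesian product.
By the universal property, |A x B| = |A| * |B|.
|A x B| = 30 * 14 = 420

420


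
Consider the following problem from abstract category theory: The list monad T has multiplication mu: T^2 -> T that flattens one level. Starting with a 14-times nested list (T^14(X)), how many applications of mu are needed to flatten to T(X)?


Each application of mu: T^2 -> T removes one layer of nesting.
Starting at depth 14 (i.e., T^14(X)), we need to reach T(X).
Number of mu applications = 14 - 1 = 13

13


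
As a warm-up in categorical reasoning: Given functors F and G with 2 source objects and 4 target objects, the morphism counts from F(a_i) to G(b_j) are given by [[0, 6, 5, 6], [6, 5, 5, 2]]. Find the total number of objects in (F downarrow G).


Objects of (F downarrow G) are triples (a, b, h: F(a)->G(b)).
The count equals the sum of all entries in the hom-matrix.
sum(row 0) = 17
sum(row 1) = 18
Grand total = 35

35


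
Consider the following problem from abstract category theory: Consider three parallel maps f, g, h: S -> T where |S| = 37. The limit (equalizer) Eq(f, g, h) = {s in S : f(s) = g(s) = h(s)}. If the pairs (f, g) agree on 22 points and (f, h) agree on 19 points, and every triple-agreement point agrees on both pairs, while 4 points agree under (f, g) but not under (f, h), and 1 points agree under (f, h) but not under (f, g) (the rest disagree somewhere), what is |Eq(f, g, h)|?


Eq(f, g, h) is the triple-agreement set: points in S where all three
maps take the same value. Using inclusion-exclusion on the pairwise data:
Pair (f, g) agrees on 22 points; pair (f, h) on 19 points.
Points agreeing under (f, g) but not (f, h) = 4; under (f, h) but not (f, g) = 1.
Triple-agreement = agreement-in-(f, g) minus points that agree under (f, g) but not (f, h):
|Eq(f, g, h)| = 22 - 4 = 18
(cross-check via (f, h): 19 - 1 = 18.)

18


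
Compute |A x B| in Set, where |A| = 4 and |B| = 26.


In Set, the product A x B is the Cartesian product.
By the universal property, |A x B| = |A| * |B|.
|A x B| = 4 * 26 = 104

104


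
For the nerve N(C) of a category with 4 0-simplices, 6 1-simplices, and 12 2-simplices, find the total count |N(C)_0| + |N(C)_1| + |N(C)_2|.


The 2-skeleton of the nerve N(C) consists of simplices in dimensions 0, 1, 2:
  |N(C)_0| = 4 (objects)
  |N(C)_1| = 6 (morphisms)
  |N(C)_2| = 12 (composable pairs)
Total = 4 + 6 + 12 = 22

22


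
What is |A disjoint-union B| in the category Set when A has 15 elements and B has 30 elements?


In Set, the coproduct A + B is the disjoint union.
|A + B| = |A| + |B| = 15 + 30 = 45

45


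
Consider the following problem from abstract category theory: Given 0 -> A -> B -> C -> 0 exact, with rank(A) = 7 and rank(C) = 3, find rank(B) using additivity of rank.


For a short exact sequence 0 -> A -> B -> C -> 0,
rank is additive: rank(B) = rank(A) + rank(C).
rank(B) = 7 + 3 = 10

10


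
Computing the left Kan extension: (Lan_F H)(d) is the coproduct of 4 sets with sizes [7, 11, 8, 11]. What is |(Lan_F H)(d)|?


Pointwise, the left Kan extension (Lan_F H)(d) is the colimit, indexed
by the comma category (F downarrow d), of H composed with the
projection (F downarrow d) -> C. Here that colimit is given
as a coproduct (disjoint union) of sets, so its cardinality is the
sum of the sizes of the summands.
Coproduct of sets with sizes: 7 + 11 + 8 + 11
= 37

37


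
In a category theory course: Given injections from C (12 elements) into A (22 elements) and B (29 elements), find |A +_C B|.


The pushout A +_C B identifies the images of C in A and B.
|A +_C B| = |A| + |B| - |C| (for injections).
= 22 + 29 - 12 = 39

39


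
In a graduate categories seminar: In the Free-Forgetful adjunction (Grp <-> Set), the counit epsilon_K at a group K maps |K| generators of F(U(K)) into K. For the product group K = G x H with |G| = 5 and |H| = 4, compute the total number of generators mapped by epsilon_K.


The counit epsilon_K: F(U(K)) -> K of the Free-Forgetful adjunction
maps |K| generators of F(U(K)) into K. For K = G x H (the product group),
|G x H| = |G| * |H|.
Total generators mapped = 5 * 4 = 20.

20


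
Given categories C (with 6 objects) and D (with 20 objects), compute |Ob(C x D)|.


The product category C x D has objects that are pairs (c, d).
Number of pairs = |Ob(C)| * |Ob(D)| = 6 * 20 = 120

120


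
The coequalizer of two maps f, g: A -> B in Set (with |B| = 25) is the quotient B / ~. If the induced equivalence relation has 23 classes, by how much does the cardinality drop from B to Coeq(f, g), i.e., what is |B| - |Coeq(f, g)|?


The coequalizer Coeq(f, g) = B / ~ has one element per equivalence class.
|B| = 25, |Coeq(f, g)| = 23.
|B| - |Coeq(f, g)| = 25 - 23 = 2.

2


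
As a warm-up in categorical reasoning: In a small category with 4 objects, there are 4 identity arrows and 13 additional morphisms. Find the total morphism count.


Each object has an identity morphism, giving 4 identities.
Adding the 13 non-identity morphisms:
Total = 4 + 13 = 17

17


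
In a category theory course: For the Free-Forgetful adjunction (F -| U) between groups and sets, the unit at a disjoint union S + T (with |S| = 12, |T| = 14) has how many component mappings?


The unit eta_X: X -> U(F(X)) of the Free-Forgetful adjunction
maps each element of X to a generator of F(X). For X = S + T (disjoint
union in Set), |S + T| = |S| + |T|.
Total mappings = 12 + 14 = 26.

26


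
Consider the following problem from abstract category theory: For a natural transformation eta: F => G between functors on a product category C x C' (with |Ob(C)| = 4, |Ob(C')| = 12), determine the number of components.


A natural transformation eta: F => G assigns one component morphism per
object of the domain category.
The domain is the product category C x C', so
|Ob(C x C')| = |Ob(C)| * |Ob(C')| = 4 * 12 = 48.
Therefore eta has 48 component morphisms.

48


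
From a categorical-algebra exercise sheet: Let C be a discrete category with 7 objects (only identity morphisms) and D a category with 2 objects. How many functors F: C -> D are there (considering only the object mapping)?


A functor from a discrete category C to D is determined by
where each object maps. Each of the 7 objects of C can map
to any of the 2 objects of D independently.
Number of functors = 2^7 = 128

128


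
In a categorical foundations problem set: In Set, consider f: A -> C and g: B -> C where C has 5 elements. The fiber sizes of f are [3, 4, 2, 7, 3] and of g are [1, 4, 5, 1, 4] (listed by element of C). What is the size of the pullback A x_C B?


The pullback A x_C B consists of pairs (a, b) with f(a) = g(b).
For each element c in C, the fiber product has |f^-1(c)| * |g^-1(c)| elements.
Summing over C: 3 * 1 + 4 * 4 + 2 * 5 + 7 * 1 + 3 * 4
= 3 + 16 + 10 + 7 + 12 = 48

48


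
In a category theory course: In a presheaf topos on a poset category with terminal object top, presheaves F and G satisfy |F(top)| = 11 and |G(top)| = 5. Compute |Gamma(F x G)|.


Global sections of a presheaf on a poset with terminal top satisfy
Gamma(H) ~ H(top). Presheaves admit pointwise products, so
(F x G)(top) = F(top) x G(top) (Cartesian product).
|Gamma(F x G)| = |F(top)| * |G(top)| = 11 * 5 = 55.

55


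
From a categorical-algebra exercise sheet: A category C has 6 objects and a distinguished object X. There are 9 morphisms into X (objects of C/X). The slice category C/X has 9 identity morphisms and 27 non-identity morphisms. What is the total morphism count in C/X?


In the slice category C/X, objects are morphisms to X.
Identity morphisms: 9 (one per object of C/X).
Non-identity morphisms: 27.
Total = 9 + 27 = 36

36


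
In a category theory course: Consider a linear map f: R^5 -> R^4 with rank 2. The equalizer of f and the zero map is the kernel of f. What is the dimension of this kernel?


The equalizer of f and the zero map is ker(f).
By the rank-nullity theorem: dim(ker(f)) = dim(domain) - rank(f).
dim(ker(f)) = 5 - 2 = 3

3


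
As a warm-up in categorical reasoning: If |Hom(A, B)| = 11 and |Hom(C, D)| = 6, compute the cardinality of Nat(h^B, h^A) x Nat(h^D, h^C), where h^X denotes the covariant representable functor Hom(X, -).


By the Yoneda lemma, Nat(h^B, h^A) is isomorphic to Hom(A, B),
so |Nat(h^B, h^A)| = |Hom(A, B)| and |Nat(h^D, h^C)| = |Hom(C, D)|.
|Hom(A, B)| = 11, |Hom(C, D)| = 6.
|Nat(h^B, h^A) x Nat(h^D, h^C)| = 11 * 6 = 66

66


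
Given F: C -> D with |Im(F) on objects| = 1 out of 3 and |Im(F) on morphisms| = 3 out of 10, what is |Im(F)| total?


The image of F consists of distinct objects and distinct morphisms.
|Im(F)| on objects = 1
|Im(F)| on morphisms = 3
Total image cardinality = 1 + 3 = 4

4


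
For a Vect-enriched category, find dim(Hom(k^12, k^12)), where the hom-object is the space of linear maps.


In Vect-enriched categories, Hom(k^n, k^m) is the space of m x n matrices.
dim(Hom(k^12, k^12)) = 12 * 12 = 144

144


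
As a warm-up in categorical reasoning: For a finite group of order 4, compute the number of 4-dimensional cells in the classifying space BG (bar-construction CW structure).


In the bar-construction CW model of BG, the n-cells are indexed by
n-tuples [g_1|...|g_n] of non-identity elements of G (degenerate
simplices with some g_i = e do not contribute cells), so there are
(|G| - 1)^n n-cells.
For dim = 4 with |G| = 4:
cells = (4 - 1)^4 = 3^4 = 81

81


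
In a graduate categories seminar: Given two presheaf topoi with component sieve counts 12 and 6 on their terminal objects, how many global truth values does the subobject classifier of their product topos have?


In a product of presheaf topoi E_1 x E_2, the subobject classifier
is Omega = Omega_1 x Omega_2 (componentwise), so
|Omega(top)| = |Omega_1(top_1)| * |Omega_2(top_2)|.
= 12 * 6 = 72.

72


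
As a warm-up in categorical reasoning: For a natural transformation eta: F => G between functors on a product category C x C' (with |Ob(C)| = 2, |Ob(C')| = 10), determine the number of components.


A natural transformation eta: F => G assigns one component morphism per
object of the domain category.
The domain is the product category C x C', so
|Ob(C x C')| = |Ob(C)| * |Ob(C')| = 2 * 10 = 20.
Therefore eta has 20 component morphisms.

20


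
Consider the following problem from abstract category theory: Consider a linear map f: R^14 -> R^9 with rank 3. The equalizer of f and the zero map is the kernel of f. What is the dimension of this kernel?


The equalizer of f and the zero map is ker(f).
By the rank-nullity theorem: dim(ker(f)) = dim(domain) - rank(f).
dim(ker(f)) = 14 - 3 = 11

11


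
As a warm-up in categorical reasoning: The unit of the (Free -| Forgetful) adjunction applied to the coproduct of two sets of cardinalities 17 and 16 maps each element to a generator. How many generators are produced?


The unit eta_X: X -> U(F(X)) of the Free-Forgetful adjunction
maps each element of X to a generator of F(X). For X = S + T (disjoint
union in Set), |S + T| = |S| + |T|.
Total mappings = 17 + 16 = 33.

33


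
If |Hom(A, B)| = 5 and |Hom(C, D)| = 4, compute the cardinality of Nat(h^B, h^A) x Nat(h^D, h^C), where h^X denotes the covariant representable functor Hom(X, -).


By the Yoneda lemma, Nat(h^B, h^A) is isomorphic to Hom(A, B),
so |Nat(h^B, h^A)| = |Hom(A, B)| and |Nat(h^D, h^C)| = |Hom(C, D)|.
|Hom(A, B)| = 5, |Hom(C, D)| = 4.
|Nat(h^B, h^A) x Nat(h^D, h^C)| = 5 * 4 = 20

20


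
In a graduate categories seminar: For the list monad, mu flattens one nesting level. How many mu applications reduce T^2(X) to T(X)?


Each application of mu: T^2 -> T removes one layer of nesting.
Starting at depth 2 (i.e., T^2(X)), we need to reach T(X).
Number of mu applications = 2 - 1 = 1

1


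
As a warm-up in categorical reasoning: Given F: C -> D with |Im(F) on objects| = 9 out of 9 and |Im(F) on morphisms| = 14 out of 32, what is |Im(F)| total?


The image of F consists of distinct objects and distinct morphisms.
|Im(F)| on objects = 9
|Im(F)| on morphisms = 14
Total image cardinality = 9 + 14 = 23

23


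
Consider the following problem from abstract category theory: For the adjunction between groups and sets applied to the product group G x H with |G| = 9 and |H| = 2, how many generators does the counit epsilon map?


The counit epsilon_K: F(U(K)) -> K of the Free-Forgetful adjunction
maps |K| generators of F(U(K)) into K. For K = G x H (the product group),
|G x H| = |G| * |H|.
Total generators mapped = 9 * 2 = 18.

18


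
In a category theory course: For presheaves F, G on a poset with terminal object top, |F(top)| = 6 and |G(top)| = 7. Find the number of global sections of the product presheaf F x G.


Global sections of a presheaf on a poset with terminal top satisfy
Gamma(H) ~ H(top). Presheaves admit pointwise products, so
(F x G)(top) = F(top) x G(top) (Cartesian product).
|Gamma(F x G)| = |F(top)| * |G(top)| = 6 * 7 = 42.

42


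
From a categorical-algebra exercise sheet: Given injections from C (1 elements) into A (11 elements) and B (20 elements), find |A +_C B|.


The pushout A +_C B identifies the images of C in A and B.
|A +_C B| = |A| + |B| - |C| (for injections).
= 11 + 20 - 1 = 30

30


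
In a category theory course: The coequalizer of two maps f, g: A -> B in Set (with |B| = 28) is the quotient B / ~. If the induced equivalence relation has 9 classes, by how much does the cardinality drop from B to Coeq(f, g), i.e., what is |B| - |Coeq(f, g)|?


The coequalizer Coeq(f, g) = B / ~ has one element per equivalence class.
|B| = 28, |Coeq(f, g)| = 9.
|B| - |Coeq(f, g)| = 28 - 9 = 19.

19


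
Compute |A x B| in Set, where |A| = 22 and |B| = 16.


In Set, the product A x B is the Cartesian product.
By the universal property, |A x B| = |A| * |B|.
|A x B| = 22 * 16 = 352

352


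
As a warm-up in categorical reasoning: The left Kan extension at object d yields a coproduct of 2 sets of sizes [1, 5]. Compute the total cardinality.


Pointwise, the left Kan extension (Lan_F H)(d) is the colimit, indexed
by the comma category (F downarrow d), of H composed with the
projection (F downarrow d) -> C. Here that colimit is given
as a coproduct (disjoint union) of sets, so its cardinality is the
sum of the sizes of the summands.
Coproduct of sets with sizes: 1 + 5
= 6

6


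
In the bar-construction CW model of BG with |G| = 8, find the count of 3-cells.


In the bar-construction CW model of BG, the n-cells are indexed by
n-tuples [g_1|...|g_n] of non-identity elements of G (degenerate
simplices with some g_i = e do not contribute cells), so there are
(|G| - 1)^n n-cells.
For dim = 3 with |G| = 8:
cells = (8 - 1)^3 = 7^3 = 343

343


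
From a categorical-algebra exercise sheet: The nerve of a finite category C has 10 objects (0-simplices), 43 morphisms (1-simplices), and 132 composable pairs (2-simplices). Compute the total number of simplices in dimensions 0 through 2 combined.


The 2-skeleton of the nerve N(C) consists of simplices in dimensions 0, 1, 2:
  |N(C)_0| = 10 (objects)
  |N(C)_1| = 43 (morphisms)
  |N(C)_2| = 132 (composable pairs)
Total = 10 + 43 + 132 = 185

185


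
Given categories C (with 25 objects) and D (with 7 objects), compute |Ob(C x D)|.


The product category C x D has objects that are pairs (c, d).
Number of pairs = |Ob(C)| * |Ob(D)| = 25 * 7 = 175

175


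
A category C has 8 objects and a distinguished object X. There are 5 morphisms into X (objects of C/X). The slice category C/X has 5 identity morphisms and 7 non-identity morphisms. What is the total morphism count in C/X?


In the slice category C/X, objects are morphisms to X.
Identity morphisms: 5 (one per object of C/X).
Non-identity morphisms: 7.
Total = 5 + 7 = 12

12


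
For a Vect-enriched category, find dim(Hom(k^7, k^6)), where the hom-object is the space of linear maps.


In Vect-enriched categories, Hom(k^n, k^m) is the space of m x n matrices.
dim(Hom(k^7, k^6)) = 6 * 7 = 42

42


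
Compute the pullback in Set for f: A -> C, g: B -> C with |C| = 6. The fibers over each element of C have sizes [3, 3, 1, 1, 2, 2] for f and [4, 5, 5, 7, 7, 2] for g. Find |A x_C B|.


The pullback A x_C B consists of pairs (a, b) with f(a) = g(b).
For each element c in C, the fiber product has |f^-1(c)| * |g^-1(c)| elements.
Summing over C: 3 * 4 + 3 * 5 + 1 * 5 + 1 * 7 + 2 * 7 + 2 * 2
= 12 + 15 + 5 + 7 + 14 + 4 = 57

57


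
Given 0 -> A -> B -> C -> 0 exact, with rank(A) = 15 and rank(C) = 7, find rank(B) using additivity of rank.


For a short exact sequence 0 -> A -> B -> C -> 0,
rank is additive: rank(B) = rank(A) + rank(C).
rank(B) = 15 + 7 = 22

22


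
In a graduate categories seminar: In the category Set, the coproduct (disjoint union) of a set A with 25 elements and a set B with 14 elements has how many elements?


In Set, the coproduct A + B is the disjoint union.
|A + B| = |A| + |B| = 25 + 14 = 39

39


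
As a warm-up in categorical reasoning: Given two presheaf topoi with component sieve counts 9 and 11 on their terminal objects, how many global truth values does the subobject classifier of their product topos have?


In a product of presheaf topoi E_1 x E_2, the subobject classifier
is Omega = Omega_1 x Omega_2 (componentwise), so
|Omega(top)| = |Omega_1(top_1)| * |Omega_2(top_2)|.
= 9 * 11 = 99.

99


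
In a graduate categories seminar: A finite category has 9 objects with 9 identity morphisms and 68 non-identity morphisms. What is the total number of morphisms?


Each object has an identity morphism, giving 9 identities.
Adding the 68 non-identity morphisms:
Total = 9 + 68 = 77

77


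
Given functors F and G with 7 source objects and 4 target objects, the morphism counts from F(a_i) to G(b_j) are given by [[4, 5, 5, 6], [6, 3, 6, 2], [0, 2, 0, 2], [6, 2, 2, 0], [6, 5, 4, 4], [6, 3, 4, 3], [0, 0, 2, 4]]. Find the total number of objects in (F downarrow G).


Objects of (F downarrow G) are triples (a, b, h: F(a)->G(b)).
The count equals the sum of all entries in the hom-matrix.
sum(row 0) = 20
sum(row 1) = 17
sum(row 2) = 4
sum(row 3) = 10
sum(row 4) = 19
sum(row 5) = 16
sum(row 6) = 6
Grand total = 92

92


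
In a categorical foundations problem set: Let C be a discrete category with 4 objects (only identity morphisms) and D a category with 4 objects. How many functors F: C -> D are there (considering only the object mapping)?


A functor from a discrete category C to D is determined by
where each object maps. Each of the 4 objects of C can map
to any of the 4 objects of D independently.
Number of functors = 4^4 = 256

256


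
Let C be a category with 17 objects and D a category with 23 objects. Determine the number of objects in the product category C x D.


The product category C x D has objects that are pairs (c, d).
Number of pairs = |Ob(C)| * |Ob(D)| = 17 * 23 = 391

391


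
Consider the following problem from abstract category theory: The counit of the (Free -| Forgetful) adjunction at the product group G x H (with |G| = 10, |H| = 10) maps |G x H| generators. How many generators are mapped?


The counit epsilon_K: F(U(K)) -> K of the Free-Forgetful adjunction
maps |K| generators of F(U(K)) into K. For K = G x H (the product group),
|G x H| = |G| * |H|.
Total generators mapped = 10 * 10 = 100.

100


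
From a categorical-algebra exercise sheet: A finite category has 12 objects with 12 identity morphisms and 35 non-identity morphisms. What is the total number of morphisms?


Each object has an identity morphism, giving 12 identities.
Adding the 35 non-identity morphisms:
Total = 12 + 35 = 47

47


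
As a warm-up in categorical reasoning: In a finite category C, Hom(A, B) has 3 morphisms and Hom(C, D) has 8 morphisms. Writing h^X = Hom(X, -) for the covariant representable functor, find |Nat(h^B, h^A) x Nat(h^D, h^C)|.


By the Yoneda lemma, Nat(h^B, h^A) is isomorphic to Hom(A, B),
so |Nat(h^B, h^A)| = |Hom(A, B)| and |Nat(h^D, h^C)| = |Hom(C, D)|.
|Hom(A, B)| = 3, |Hom(C, D)| = 8.
|Nat(h^B, h^A) x Nat(h^D, h^C)| = 3 * 8 = 24

24


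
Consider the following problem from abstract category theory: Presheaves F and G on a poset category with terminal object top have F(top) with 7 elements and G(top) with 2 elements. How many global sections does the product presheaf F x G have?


Global sections of a presheaf on a poset with terminal top satisfy
Gamma(H) ~ H(top). Presheaves admit pointwise products, so
(F x G)(top) = F(top) x G(top) (Cartesian product).
|Gamma(F x G)| = |F(top)| * |G(top)| = 7 * 2 = 14.

14


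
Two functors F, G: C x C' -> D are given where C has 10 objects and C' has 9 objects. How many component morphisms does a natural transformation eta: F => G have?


A natural transformation eta: F => G assigns one component morphism per
object of the domain category.
The domain is the product category C x C', so
|Ob(C x C')| = |Ob(C)| * |Ob(C')| = 10 * 9 = 90.
Therefore eta has 90 component morphisms.

90


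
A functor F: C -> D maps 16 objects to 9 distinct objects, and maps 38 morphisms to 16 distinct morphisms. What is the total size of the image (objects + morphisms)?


The image of F consists of distinct objects and distinct morphisms.
|Im(F)| on objects = 9
|Im(F)| on morphisms = 16
Total image cardinality = 9 + 16 = 25

25


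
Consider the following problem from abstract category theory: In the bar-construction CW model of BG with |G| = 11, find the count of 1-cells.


In the bar-construction CW model of BG, the n-cells are indexed by
n-tuples [g_1|...|g_n] of non-identity elements of G (degenerate
simplices with some g_i = e do not contribute cells), so there are
(|G| - 1)^n n-cells.
For dim = 1 with |G| = 11:
cells = (11 - 1)^1 = 10^1 = 10

10


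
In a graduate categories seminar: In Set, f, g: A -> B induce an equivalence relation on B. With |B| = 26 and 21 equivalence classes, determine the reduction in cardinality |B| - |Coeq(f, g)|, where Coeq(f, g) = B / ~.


The coequalizer Coeq(f, g) = B / ~ has one element per equivalence class.
|B| = 26, |Coeq(f, g)| = 21.
|B| - |Coeq(f, g)| = 26 - 21 = 5.

5


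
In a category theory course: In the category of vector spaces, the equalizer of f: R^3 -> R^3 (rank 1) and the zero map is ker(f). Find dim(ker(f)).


The equalizer of f and the zero map is ker(f).
By the rank-nullity theorem: dim(ker(f)) = dim(domain) - rank(f).
dim(ker(f)) = 3 - 1 = 2

2


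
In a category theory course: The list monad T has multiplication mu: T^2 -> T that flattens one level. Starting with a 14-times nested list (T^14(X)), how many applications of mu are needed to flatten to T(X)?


Each application of mu: T^2 -> T removes one layer of nesting.
Starting at depth 14 (i.e., T^14(X)), we need to reach T(X).
Number of mu applications = 14 - 1 = 13

13


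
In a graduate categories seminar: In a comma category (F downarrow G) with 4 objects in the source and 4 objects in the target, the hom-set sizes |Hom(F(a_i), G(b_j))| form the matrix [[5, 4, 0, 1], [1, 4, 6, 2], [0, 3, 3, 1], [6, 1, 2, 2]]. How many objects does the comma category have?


Objects of (F downarrow G) are triples (a, b, h: F(a)->G(b)).
The count equals the sum of all entries in the hom-matrix.
sum(row 0) = 10
sum(row 1) = 13
sum(row 2) = 7
sum(row 3) = 11
Grand total = 41

41


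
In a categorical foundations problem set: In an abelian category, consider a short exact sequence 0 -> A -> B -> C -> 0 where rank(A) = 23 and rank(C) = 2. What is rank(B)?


For a short exact sequence 0 -> A -> B -> C -> 0,
rank is additive: rank(B) = rank(A) + rank(C).
rank(B) = 23 + 2 = 25

25


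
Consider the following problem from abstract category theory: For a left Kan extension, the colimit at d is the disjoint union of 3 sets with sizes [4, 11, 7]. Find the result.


Pointwise, the left Kan extension (Lan_F H)(d) is the colimit, indexed
by the comma category (F downarrow d), of H composed with the
projection (F downarrow d) -> C. Here that colimit is given
as a coproduct (disjoint union) of sets, so its cardinality is the
sum of the sizes of the summands.
Coproduct of sets with sizes: 4 + 11 + 7
= 22

22


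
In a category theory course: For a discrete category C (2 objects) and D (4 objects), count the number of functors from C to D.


A functor from a discrete category C to D is determined by
where each object maps. Each of the 2 objects of C can map
to any of the 4 objects of D independently.
Number of functors = 4^2 = 16

16


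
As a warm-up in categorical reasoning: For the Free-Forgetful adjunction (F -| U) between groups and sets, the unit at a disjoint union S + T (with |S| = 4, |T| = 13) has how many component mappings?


The unit eta_X: X -> U(F(X)) of the Free-Forgetful adjunction
maps each element of X to a generator of F(X). For X = S + T (disjoint
union in Set), |S + T| = |S| + |T|.
Total mappings = 4 + 13 = 17.

17


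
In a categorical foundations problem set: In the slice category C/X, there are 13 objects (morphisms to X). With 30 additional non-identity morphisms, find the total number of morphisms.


In the slice category C/X, objects are morphisms to X.
Identity morphisms: 13 (one per object of C/X).
Non-identity morphisms: 30.
Total = 13 + 30 = 43

43
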